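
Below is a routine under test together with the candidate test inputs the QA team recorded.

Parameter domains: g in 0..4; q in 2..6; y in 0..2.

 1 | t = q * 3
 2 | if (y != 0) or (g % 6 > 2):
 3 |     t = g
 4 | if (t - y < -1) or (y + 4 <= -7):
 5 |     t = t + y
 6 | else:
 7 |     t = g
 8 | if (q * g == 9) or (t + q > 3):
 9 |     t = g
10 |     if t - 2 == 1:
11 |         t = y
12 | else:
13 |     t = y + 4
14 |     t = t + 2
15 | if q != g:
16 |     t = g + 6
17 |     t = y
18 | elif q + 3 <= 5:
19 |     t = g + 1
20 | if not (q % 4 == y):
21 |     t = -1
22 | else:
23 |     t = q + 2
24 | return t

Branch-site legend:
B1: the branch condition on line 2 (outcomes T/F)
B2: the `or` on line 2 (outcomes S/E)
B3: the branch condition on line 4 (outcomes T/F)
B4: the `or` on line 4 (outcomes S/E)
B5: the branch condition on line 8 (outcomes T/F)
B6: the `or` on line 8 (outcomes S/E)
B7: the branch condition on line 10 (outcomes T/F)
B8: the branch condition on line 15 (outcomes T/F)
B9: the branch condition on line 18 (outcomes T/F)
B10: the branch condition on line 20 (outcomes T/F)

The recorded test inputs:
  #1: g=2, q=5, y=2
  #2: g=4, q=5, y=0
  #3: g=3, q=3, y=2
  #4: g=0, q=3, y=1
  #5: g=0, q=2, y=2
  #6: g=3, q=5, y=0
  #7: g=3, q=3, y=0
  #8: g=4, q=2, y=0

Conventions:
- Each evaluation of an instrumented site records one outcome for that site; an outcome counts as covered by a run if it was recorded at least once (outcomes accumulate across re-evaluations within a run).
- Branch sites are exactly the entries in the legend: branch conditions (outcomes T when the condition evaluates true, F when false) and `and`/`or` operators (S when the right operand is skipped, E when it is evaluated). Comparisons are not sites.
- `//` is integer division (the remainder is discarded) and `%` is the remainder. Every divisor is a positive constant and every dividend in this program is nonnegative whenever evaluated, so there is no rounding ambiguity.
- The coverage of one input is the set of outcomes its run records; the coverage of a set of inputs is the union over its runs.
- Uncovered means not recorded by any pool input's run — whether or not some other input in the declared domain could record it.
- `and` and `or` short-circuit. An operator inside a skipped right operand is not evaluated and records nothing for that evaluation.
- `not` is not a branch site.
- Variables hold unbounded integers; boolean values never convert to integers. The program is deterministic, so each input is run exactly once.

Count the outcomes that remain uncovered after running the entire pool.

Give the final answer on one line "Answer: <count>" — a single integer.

#1 (g=2, q=5, y=2) -> B2->S, B1->T, B4->E, B3->F, B6->E, B5->T, B7->F, B8->T, B10->T; covered: B1=T, B2=S, B3=F, B4=E, B5=T, B6=E, B7=F, B8=T, B10=T
#2 (g=4, q=5, y=0) -> B2->E, B1->T, B4->E, B3->F, B6->E, B5->T, B7->F, B8->T, B10->T; covered: B1=T, B2=E, B3=F, B4=E, B5=T, B6=E, B7=F, B8=T, B10=T
#3 (g=3, q=3, y=2) -> B2->S, B1->T, B4->E, B3->F, B6->S, B5->T, B7->T, B8->F, B9->F, B10->T; covered: B1=T, B2=S, B3=F, B4=E, B5=T, B6=S, B7=T, B8=F, B9=F, B10=T
#4 (g=0, q=3, y=1) -> B2->S, B1->T, B4->E, B3->F, B6->E, B5->F, B8->T, B10->T; covered: B1=T, B2=S, B3=F, B4=E, B5=F, B6=E, B8=T, B10=T
#5 (g=0, q=2, y=2) -> B2->S, B1->T, B4->S, B3->T, B6->E, B5->T, B7->F, B8->T, B10->F; covered: B1=T, B2=S, B3=T, B4=S, B5=T, B6=E, B7=F, B8=T, B10=F
#6 (g=3, q=5, y=0) -> B2->E, B1->T, B4->E, B3->F, B6->E, B5->T, B7->T, B8->T, B10->T; covered: B1=T, B2=E, B3=F, B4=E, B5=T, B6=E, B7=T, B8=T, B10=T
#7 (g=3, q=3, y=0) -> B2->E, B1->T, B4->E, B3->F, B6->S, B5->T, B7->T, B8->F, B9->F, B10->T; covered: B1=T, B2=E, B3=F, B4=E, B5=T, B6=S, B7=T, B8=F, B9=F, B10=T
#8 (g=4, q=2, y=0) -> B2->E, B1->T, B4->E, B3->F, B6->E, B5->T, B7->F, B8->T, B10->T; covered: B1=T, B2=E, B3=F, B4=E, B5=T, B6=E, B7=F, B8=T, B10=T
union over the pool: B1=T, B2=S, B2=E, B3=T, B3=F, B4=S, B4=E, B5=T, B5=F, B6=S, B6=E, B7=T, B7=F, B8=T, B8=F, B9=F, B10=T, B10=F
uncovered (2 of 20): B1=F, B9=T

Answer: 2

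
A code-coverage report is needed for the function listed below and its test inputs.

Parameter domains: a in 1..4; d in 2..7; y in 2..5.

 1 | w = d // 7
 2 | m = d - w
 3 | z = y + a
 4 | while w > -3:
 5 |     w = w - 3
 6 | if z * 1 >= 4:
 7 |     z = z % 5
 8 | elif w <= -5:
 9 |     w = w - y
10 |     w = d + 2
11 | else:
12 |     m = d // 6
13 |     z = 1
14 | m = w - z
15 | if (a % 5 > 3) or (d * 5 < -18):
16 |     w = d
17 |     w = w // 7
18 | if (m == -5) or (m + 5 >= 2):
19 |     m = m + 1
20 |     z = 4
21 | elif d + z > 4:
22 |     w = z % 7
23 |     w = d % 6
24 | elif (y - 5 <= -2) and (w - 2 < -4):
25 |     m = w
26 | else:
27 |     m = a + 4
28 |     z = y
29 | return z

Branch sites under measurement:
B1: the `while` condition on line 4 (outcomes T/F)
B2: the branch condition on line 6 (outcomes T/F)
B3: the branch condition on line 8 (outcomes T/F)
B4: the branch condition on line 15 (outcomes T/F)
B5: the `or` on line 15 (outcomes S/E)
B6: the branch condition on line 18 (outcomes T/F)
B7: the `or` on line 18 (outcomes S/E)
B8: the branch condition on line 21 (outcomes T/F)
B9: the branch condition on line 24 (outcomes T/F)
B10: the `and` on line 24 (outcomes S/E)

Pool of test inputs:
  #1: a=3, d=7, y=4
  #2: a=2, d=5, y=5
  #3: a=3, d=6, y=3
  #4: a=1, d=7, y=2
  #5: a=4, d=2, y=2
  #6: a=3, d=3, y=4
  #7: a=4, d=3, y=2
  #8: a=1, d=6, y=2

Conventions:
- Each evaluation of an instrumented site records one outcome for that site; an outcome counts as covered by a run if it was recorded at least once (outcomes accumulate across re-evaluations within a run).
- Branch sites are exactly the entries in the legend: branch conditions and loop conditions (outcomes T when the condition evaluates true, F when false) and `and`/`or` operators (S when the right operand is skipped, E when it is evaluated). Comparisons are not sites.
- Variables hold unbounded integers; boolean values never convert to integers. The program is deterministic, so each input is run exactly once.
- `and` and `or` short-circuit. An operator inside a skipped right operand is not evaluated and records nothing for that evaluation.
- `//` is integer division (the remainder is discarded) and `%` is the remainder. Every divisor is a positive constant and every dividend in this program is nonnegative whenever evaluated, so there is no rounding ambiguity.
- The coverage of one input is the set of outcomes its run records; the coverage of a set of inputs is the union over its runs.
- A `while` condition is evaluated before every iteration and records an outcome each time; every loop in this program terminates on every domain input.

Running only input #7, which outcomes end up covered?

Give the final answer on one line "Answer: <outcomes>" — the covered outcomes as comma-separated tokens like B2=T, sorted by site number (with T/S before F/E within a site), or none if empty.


Tracing the run of input #7 (a=4, d=3, y=2):
  B1->T, B1->F, B2->T, B5->S, B4->T, B7->E, B6->F, B8->F, B10->E, B9->F
collecting distinct outcomes: B1=T, B1=F, B2=T, B4=T, B5=S, B6=F, B7=E, B8=F, B9=F, B10=E
Answer: B1=T, B1=F, B2=T, B4=T, B5=S, B6=F, B7=E, B8=F, B9=F, B10=E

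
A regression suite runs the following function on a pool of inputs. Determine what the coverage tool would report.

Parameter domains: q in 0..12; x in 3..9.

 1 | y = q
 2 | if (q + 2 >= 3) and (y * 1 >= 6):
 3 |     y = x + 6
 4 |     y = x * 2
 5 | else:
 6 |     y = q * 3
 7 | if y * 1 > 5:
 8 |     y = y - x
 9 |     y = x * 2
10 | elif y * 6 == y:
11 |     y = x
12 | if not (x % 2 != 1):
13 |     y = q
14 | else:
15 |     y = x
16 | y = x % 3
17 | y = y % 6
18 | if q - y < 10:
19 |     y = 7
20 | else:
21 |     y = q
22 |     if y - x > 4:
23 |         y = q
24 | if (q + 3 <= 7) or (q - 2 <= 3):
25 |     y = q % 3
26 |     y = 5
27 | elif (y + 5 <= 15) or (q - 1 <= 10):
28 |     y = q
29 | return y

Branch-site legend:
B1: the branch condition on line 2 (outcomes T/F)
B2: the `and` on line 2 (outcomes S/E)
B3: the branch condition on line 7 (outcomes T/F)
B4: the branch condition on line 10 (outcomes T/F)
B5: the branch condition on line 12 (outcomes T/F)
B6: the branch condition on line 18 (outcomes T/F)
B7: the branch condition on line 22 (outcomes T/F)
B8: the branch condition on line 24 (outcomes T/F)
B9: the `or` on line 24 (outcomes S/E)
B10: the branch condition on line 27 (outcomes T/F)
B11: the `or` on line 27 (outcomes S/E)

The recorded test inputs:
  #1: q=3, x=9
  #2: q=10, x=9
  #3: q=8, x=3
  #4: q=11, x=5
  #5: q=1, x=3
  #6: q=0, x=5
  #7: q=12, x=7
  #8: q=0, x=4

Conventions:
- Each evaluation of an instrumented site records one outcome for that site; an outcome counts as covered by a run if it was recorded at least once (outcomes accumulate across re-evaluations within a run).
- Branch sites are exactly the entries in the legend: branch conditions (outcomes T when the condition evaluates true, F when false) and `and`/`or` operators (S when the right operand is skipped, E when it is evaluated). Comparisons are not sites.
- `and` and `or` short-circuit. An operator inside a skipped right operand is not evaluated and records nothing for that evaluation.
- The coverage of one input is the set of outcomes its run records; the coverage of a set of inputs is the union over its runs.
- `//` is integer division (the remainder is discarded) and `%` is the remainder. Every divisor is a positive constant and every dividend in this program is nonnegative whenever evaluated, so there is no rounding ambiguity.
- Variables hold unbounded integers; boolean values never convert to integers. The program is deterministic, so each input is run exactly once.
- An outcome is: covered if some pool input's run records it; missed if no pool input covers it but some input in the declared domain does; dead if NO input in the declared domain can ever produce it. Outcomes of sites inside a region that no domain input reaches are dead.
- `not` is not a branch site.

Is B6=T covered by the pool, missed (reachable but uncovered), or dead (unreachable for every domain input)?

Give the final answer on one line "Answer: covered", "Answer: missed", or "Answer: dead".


B6=T is recorded by pool input(s) 1, 3, 4, 5, 6, 8 -> covered
Answer: covered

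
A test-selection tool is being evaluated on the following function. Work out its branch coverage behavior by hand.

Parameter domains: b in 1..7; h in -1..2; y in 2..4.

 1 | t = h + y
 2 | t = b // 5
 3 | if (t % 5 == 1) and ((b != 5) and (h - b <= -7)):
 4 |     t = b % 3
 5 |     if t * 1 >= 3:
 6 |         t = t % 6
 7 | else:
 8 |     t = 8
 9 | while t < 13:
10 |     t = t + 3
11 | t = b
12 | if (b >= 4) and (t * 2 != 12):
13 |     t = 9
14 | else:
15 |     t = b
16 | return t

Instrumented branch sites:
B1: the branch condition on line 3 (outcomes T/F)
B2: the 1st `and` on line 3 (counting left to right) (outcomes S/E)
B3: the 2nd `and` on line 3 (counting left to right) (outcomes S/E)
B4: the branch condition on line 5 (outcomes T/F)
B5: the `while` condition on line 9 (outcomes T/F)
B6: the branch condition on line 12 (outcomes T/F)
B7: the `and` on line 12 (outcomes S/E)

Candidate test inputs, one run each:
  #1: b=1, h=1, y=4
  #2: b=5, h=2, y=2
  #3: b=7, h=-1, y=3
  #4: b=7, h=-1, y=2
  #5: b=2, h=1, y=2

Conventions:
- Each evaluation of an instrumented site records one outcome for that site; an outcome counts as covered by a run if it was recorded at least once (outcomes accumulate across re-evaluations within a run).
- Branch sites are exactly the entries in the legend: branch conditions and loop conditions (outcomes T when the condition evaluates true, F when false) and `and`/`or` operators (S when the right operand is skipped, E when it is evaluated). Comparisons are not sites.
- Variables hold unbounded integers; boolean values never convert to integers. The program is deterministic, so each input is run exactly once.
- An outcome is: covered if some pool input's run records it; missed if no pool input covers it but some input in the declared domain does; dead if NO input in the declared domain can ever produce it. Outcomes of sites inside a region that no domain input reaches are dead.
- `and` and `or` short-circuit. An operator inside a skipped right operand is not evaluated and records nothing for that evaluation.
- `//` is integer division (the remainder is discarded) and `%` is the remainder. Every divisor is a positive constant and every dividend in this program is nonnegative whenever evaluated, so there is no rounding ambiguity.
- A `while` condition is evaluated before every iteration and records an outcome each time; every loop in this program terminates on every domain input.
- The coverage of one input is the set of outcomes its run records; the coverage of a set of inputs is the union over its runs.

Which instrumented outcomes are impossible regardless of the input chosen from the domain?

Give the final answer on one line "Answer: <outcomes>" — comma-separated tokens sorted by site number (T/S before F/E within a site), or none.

sweeping the full domain (84 inputs) for each outcome:
  B4=T: never recorded by any domain input -> dead
  reachable outcomes have witnesses, e.g. B1=T (e.g. b=6, h=-1, y=2), B1=F (e.g. b=1, h=-1, y=2), B2=S (e.g. b=1, h=-1, y=2), B2=E (e.g. b=5, h=-1, y=2)

Answer: B4=T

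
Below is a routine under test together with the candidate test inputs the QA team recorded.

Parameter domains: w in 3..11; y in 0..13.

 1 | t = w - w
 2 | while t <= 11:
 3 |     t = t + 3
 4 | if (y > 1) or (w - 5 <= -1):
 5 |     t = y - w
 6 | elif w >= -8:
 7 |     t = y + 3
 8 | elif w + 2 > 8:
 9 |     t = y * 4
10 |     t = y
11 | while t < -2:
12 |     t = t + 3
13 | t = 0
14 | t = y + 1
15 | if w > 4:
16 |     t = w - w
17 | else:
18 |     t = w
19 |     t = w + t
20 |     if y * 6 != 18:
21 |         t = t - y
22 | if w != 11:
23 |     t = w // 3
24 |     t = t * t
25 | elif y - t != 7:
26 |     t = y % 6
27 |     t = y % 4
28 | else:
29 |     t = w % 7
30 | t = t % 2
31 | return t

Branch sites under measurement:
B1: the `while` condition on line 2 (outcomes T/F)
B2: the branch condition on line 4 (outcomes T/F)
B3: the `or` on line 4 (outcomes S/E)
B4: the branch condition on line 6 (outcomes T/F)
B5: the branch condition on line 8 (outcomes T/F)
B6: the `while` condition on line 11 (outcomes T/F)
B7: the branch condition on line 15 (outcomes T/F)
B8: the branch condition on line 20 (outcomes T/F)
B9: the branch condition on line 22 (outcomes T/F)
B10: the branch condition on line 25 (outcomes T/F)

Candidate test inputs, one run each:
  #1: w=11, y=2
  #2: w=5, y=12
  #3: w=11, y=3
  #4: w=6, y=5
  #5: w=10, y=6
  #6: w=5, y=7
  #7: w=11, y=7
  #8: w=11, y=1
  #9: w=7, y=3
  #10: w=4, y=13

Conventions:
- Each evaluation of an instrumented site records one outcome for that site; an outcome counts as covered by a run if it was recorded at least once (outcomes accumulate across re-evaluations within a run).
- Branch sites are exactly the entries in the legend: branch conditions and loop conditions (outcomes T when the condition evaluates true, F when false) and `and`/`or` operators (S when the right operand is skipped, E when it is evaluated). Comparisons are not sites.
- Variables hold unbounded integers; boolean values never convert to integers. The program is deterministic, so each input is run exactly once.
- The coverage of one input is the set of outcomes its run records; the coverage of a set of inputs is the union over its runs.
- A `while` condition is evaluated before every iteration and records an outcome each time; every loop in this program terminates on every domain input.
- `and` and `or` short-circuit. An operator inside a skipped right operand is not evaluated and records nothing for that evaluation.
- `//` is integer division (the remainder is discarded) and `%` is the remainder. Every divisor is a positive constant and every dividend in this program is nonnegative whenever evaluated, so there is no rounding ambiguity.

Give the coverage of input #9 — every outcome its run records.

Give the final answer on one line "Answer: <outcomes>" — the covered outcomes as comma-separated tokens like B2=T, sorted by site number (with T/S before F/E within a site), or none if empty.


Event log for input #9 (w=7, y=3):
  B1->T, B1->T, B1->T, B1->T, B1->F, B3->S, B2->T, B6->T, B6->F, B7->T
  B9->T
deduplicating events, the covered set is: B1=T, B1=F, B2=T, B3=S, B6=T, B6=F, B7=T, B9=T
Answer: B1=T, B1=F, B2=T, B3=S, B6=T, B6=F, B7=T, B9=T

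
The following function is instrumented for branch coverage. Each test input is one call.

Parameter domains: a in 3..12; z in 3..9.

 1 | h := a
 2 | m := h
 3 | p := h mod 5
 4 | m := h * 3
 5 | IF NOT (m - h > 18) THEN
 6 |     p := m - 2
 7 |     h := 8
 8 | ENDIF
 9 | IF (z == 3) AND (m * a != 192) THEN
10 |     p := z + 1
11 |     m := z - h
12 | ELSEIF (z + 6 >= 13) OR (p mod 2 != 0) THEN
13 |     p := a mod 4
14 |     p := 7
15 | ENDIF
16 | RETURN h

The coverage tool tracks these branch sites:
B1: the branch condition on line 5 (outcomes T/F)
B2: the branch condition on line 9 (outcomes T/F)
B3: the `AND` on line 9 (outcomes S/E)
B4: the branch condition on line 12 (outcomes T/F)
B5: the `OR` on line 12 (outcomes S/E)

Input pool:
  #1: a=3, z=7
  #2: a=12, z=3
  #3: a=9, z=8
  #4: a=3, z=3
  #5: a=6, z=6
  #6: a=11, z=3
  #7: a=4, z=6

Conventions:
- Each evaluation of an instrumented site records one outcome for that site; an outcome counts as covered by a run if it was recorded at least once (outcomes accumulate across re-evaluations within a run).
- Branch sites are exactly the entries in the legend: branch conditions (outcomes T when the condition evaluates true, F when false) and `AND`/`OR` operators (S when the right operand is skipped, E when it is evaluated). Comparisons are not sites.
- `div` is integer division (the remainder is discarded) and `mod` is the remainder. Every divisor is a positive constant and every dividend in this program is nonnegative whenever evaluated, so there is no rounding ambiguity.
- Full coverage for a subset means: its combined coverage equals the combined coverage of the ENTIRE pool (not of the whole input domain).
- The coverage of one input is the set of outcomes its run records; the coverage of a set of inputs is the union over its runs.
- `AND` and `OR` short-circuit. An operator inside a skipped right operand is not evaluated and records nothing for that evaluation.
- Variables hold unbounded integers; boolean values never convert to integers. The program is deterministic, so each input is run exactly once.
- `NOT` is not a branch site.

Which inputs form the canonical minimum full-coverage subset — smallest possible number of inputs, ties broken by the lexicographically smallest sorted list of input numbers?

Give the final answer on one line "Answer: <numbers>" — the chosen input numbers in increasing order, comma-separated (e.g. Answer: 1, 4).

input #1 (a=3, z=7): events B1->T, B3->S, B2->F, B5->S, B4->T; covers B1=T, B2=F, B3=S, B4=T, B5=S
input #2 (a=12, z=3): events B1->F, B3->E, B2->T; covers B1=F, B2=T, B3=E
input #3 (a=9, z=8): events B1->T, B3->S, B2->F, B5->S, B4->T; covers B1=T, B2=F, B3=S, B4=T, B5=S
input #4 (a=3, z=3): events B1->T, B3->E, B2->T; covers B1=T, B2=T, B3=E
input #5 (a=6, z=6): events B1->T, B3->S, B2->F, B5->E, B4->F; covers B1=T, B2=F, B3=S, B4=F, B5=E
input #6 (a=11, z=3): events B1->F, B3->E, B2->T; covers B1=F, B2=T, B3=E
input #7 (a=4, z=6): events B1->T, B3->S, B2->F, B5->E, B4->F; covers B1=T, B2=F, B3=S, B4=F, B5=E
union over all inputs: B1=T, B1=F, B2=T, B2=F, B3=S, B3=E, B4=T, B4=F, B5=S, B5=E (10 outcomes)
every size-1 subset falls short of the 10 outcomes (best: 5/10)
every size-2 subset falls short of the 10 outcomes (best: 8/10)
the canonical winner is {1, 2, 5}: size 3, full 10-outcome coverage, earliest index list among size-3 covers

Answer: 1, 2, 5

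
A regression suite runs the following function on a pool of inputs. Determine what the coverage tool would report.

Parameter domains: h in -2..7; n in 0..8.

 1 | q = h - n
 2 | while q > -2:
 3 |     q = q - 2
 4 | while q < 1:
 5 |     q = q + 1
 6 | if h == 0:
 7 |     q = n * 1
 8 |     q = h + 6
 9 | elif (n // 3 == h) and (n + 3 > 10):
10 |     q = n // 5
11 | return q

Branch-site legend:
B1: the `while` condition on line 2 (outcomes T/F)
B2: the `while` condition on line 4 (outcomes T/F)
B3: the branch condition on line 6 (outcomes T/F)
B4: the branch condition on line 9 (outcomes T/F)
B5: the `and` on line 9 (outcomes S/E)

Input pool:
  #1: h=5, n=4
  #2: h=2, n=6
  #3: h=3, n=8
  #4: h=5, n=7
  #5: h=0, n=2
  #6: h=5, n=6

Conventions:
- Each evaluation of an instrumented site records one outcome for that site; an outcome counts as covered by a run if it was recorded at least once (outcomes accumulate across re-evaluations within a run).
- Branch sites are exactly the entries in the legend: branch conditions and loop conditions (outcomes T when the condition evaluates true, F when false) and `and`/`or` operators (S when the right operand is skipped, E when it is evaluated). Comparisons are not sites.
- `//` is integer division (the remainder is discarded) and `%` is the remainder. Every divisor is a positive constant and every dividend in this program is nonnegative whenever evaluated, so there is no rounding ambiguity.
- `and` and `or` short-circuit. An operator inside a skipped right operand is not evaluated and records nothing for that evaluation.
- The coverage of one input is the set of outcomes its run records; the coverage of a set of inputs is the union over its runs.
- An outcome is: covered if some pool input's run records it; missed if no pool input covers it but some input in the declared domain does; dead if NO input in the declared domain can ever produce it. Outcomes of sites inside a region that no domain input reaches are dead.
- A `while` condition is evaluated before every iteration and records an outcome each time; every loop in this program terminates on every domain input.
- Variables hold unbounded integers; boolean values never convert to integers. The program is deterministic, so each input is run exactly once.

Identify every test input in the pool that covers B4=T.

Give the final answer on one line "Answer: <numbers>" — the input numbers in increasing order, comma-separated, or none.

input #1 (h=5, n=4): does not produce B4=T
input #2 (h=2, n=6): does not produce B4=T
input #3 (h=3, n=8): does not produce B4=T
input #4 (h=5, n=7): does not produce B4=T
input #5 (h=0, n=2): does not produce B4=T
input #6 (h=5, n=6): does not produce B4=T

Answer: none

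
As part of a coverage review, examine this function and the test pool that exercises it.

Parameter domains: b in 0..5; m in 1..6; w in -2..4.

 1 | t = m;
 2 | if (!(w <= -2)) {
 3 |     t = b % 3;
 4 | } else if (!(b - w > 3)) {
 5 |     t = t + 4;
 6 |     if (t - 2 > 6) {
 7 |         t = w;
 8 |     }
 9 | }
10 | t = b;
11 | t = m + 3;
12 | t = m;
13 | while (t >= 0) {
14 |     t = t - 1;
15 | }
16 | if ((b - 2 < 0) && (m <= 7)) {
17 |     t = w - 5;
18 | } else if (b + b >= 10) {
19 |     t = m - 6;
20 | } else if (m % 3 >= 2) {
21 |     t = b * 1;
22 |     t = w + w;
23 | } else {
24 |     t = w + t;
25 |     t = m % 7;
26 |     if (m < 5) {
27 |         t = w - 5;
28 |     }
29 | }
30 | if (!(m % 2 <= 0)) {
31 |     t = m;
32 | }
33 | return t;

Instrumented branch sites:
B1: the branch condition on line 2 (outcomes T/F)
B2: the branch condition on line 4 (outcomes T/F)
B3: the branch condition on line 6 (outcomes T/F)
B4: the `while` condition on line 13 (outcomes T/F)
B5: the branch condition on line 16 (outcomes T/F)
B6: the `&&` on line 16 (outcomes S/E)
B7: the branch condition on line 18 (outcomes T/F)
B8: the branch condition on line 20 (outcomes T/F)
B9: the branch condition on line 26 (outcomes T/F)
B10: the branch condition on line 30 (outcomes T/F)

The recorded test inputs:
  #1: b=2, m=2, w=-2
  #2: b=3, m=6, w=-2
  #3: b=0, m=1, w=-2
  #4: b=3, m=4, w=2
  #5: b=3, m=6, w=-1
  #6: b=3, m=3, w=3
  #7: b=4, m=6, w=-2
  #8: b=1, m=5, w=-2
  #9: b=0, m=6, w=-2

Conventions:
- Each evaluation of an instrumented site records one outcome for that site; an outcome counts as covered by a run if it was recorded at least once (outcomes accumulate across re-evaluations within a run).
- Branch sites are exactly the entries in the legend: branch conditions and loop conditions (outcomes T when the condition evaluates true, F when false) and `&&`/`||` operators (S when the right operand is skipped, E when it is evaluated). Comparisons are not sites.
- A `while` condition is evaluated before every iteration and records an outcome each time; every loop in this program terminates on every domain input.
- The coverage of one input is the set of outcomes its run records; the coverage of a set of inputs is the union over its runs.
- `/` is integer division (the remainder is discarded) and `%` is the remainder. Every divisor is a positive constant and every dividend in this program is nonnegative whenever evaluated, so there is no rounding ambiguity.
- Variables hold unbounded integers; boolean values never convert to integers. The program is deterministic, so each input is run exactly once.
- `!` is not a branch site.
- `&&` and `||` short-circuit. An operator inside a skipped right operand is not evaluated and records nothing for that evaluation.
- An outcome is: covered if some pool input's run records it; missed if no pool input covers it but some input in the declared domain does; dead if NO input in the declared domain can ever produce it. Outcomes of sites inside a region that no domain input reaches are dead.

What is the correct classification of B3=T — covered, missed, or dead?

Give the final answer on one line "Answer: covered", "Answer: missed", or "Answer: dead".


B3=T is recorded by pool input(s) 8, 9 -> covered
Answer: covered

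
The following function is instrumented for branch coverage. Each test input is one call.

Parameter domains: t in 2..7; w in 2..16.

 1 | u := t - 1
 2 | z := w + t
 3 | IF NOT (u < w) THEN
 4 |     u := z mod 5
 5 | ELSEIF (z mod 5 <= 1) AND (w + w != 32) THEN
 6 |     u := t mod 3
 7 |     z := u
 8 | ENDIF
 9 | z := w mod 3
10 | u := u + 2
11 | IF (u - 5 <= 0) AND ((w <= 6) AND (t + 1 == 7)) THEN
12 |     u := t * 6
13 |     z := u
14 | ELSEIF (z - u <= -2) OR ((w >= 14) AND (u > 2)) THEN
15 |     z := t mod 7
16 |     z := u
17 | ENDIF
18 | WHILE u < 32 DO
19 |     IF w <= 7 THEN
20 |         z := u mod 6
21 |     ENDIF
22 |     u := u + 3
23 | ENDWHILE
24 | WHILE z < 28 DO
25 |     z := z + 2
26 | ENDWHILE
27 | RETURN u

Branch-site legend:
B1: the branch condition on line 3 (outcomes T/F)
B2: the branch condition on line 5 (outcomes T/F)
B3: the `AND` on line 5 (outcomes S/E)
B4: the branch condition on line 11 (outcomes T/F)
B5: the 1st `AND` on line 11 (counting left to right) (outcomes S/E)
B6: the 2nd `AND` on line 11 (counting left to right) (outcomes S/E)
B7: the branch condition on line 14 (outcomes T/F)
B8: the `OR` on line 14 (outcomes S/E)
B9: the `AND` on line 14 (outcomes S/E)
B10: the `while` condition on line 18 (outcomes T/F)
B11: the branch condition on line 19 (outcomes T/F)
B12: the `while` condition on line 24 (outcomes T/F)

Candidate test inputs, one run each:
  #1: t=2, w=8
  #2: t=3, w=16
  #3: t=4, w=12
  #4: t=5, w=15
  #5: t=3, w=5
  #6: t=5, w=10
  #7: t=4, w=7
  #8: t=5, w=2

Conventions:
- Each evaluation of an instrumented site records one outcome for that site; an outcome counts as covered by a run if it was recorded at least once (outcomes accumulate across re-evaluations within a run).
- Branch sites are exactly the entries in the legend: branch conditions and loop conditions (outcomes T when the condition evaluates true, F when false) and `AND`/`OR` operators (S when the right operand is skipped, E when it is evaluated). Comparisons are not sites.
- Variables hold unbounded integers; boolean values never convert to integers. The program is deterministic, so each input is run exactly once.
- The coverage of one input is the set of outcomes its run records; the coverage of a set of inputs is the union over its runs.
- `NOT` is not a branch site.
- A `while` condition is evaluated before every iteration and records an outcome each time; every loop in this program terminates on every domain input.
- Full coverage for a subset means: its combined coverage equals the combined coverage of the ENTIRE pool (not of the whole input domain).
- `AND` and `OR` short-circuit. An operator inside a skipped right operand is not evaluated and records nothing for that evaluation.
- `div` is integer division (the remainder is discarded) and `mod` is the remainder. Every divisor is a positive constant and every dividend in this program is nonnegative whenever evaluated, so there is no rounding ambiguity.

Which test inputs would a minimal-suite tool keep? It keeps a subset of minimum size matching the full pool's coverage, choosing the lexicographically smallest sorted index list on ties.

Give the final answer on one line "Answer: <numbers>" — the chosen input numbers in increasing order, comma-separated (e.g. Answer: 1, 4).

input #1, t=2, w=8: events B1->F, B3->E, B2->T, B5->E, B6->S, B4->F, B8->S, B7->T, B10->T, B11->F, B10->T, B11->F, B10->T, B11->F, ...; outcomes B1=F, B2=T, B3=E, B4=F, B5=E, B6=S, B7=T, B8=S, B10=T, B10=F, B11=F, B12=T, B12=F
input #2, t=3, w=16: events B1->F, B3->S, B2->F, B5->E, B6->S, B4->F, B8->S, B7->T, B10->T, B11->F, B10->T, B11->F, B10->T, B11->F, ...; outcomes B1=F, B2=F, B3=S, B4=F, B5=E, B6=S, B7=T, B8=S, B10=T, B10=F, B11=F, B12=T, B12=F
input #3, t=4, w=12: events B1->F, B3->E, B2->T, B5->E, B6->S, B4->F, B8->S, B7->T, B10->T, B11->F, B10->T, B11->F, B10->T, B11->F, ...; outcomes B1=F, B2=T, B3=E, B4=F, B5=E, B6=S, B7=T, B8=S, B10=T, B10=F, B11=F, B12=T, B12=F
input #4, t=5, w=15: events B1->F, B3->E, B2->T, B5->E, B6->S, B4->F, B8->S, B7->T, B10->T, B11->F, B10->T, B11->F, B10->T, B11->F, ...; outcomes B1=F, B2=T, B3=E, B4=F, B5=E, B6=S, B7=T, B8=S, B10=T, B10=F, B11=F, B12=T, B12=F
input #5, t=3, w=5: events B1->F, B3->S, B2->F, B5->E, B6->E, B4->F, B8->S, B7->T, B10->T, B11->T, B10->T, B11->T, B10->T, B11->T, ...; outcomes B1=F, B2=F, B3=S, B4=F, B5=E, B6=E, B7=T, B8=S, B10=T, B10=F, B11=T, B12=T, B12=F
input #6, t=5, w=10: events B1->F, B3->E, B2->T, B5->E, B6->S, B4->F, B8->S, B7->T, B10->T, B11->F, B10->T, B11->F, B10->T, B11->F, ...; outcomes B1=F, B2=T, B3=E, B4=F, B5=E, B6=S, B7=T, B8=S, B10=T, B10=F, B11=F, B12=T, B12=F
input #7, t=4, w=7: events B1->F, B3->E, B2->T, B5->E, B6->S, B4->F, B8->S, B7->T, B10->T, B11->T, B10->T, B11->T, B10->T, B11->T, ...; outcomes B1=F, B2=T, B3=E, B4=F, B5=E, B6=S, B7=T, B8=S, B10=T, B10=F, B11=T, B12=T, B12=F
input #8, t=5, w=2: events B1->T, B5->E, B6->E, B4->F, B8->S, B7->T, B10->T, B11->T, B10->T, B11->T, B10->T, B11->T, B10->T, B11->T, ...; outcomes B1=T, B4=F, B5=E, B6=E, B7=T, B8=S, B10=T, B10=F, B11=T, B12=T, B12=F
together the pool reaches 18 outcomes: B1=T, B1=F, B2=T, B2=F, B3=S, B3=E, B4=F, B5=E, B6=S, B6=E, B7=T, B8=S, B10=T, B10=F, B11=T, B11=F, B12=T, B12=F
every size-1 subset falls short of the 18 outcomes (best: 13/18)
every size-2 subset falls short of the 18 outcomes (best: 17/18)
at size 3, {1, 2, 8} reaches all 18 outcomes; every lexicographically earlier size-3 subset fails

Answer: 1, 2, 8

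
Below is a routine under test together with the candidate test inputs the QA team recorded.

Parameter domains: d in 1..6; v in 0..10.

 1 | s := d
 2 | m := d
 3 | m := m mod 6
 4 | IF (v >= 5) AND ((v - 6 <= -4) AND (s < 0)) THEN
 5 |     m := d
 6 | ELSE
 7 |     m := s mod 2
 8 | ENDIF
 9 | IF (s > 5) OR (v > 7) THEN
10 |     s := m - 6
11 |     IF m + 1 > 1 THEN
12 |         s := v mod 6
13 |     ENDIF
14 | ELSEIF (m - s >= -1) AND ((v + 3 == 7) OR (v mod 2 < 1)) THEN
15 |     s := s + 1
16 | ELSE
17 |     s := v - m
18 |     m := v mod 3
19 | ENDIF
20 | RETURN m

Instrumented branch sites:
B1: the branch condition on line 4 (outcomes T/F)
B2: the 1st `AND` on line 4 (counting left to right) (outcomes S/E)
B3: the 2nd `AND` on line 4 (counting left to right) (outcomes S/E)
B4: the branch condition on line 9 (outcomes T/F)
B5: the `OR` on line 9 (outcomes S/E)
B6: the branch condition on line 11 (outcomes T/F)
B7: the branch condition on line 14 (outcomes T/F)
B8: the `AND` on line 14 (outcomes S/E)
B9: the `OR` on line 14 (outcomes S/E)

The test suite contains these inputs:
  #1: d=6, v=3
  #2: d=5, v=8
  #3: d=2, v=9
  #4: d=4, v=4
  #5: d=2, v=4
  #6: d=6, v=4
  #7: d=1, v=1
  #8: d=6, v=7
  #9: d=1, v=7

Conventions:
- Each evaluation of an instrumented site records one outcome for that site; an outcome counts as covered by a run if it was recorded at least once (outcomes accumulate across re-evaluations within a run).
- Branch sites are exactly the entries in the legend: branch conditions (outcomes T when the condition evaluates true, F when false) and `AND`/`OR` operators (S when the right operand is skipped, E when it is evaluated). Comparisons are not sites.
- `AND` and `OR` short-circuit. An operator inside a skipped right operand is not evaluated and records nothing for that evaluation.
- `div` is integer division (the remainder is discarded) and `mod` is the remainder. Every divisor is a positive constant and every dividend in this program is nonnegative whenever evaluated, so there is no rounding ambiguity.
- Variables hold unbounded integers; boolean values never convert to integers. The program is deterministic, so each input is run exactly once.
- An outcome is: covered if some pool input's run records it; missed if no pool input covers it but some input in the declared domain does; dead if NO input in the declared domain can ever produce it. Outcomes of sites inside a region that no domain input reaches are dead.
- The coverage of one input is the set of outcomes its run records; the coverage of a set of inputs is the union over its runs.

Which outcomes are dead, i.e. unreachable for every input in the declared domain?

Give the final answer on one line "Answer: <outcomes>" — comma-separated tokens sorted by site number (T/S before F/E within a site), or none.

checking every outcome against all 66 domain inputs:
  B1=T: unreachable across the whole domain -> dead
  B3=E: unreachable across the whole domain -> dead
  reachable outcomes have witnesses, e.g. B1=F (e.g. d=1, v=0), B2=S (e.g. d=1, v=0), B2=E (e.g. d=1, v=5), B3=S (e.g. d=1, v=5)

Answer: B1=T, B3=E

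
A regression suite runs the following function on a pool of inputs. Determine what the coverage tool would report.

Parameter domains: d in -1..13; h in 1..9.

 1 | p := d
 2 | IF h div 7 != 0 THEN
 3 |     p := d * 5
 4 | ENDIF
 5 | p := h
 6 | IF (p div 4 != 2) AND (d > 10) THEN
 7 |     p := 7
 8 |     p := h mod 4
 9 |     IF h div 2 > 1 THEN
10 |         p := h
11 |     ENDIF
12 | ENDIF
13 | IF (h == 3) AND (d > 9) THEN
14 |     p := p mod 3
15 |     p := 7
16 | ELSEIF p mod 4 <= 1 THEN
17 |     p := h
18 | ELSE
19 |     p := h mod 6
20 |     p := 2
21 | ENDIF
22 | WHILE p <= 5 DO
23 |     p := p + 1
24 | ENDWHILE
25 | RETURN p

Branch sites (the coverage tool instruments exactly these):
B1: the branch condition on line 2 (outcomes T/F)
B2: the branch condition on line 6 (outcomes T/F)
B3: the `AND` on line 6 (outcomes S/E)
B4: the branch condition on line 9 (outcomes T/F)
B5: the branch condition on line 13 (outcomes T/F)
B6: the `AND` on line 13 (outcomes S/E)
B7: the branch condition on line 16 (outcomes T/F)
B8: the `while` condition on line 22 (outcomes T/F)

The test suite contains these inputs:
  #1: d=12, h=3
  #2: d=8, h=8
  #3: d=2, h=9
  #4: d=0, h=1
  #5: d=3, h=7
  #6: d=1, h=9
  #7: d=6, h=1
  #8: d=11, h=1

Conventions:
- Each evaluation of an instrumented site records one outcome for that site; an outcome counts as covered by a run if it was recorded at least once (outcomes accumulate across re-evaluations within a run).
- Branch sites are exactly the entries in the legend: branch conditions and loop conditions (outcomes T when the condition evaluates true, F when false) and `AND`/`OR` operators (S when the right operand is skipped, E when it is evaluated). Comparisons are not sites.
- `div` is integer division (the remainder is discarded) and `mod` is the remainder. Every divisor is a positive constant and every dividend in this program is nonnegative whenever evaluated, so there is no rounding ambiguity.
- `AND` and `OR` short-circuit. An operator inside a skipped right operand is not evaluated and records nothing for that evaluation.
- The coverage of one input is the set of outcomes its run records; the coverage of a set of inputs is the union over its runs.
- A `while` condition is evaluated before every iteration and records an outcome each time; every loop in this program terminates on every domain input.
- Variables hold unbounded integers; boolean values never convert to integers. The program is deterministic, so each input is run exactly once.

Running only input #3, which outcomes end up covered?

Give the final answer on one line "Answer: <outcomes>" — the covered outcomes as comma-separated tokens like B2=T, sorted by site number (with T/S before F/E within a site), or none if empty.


Simulating input #3 (d=2, h=9) step by step:
  B1->T, B3->S, B2->F, B6->S, B5->F, B7->T, B8->F
distinct outcomes covered: B1=T, B2=F, B3=S, B5=F, B6=S, B7=T, B8=F
Answer: B1=T, B2=F, B3=S, B5=F, B6=S, B7=T, B8=F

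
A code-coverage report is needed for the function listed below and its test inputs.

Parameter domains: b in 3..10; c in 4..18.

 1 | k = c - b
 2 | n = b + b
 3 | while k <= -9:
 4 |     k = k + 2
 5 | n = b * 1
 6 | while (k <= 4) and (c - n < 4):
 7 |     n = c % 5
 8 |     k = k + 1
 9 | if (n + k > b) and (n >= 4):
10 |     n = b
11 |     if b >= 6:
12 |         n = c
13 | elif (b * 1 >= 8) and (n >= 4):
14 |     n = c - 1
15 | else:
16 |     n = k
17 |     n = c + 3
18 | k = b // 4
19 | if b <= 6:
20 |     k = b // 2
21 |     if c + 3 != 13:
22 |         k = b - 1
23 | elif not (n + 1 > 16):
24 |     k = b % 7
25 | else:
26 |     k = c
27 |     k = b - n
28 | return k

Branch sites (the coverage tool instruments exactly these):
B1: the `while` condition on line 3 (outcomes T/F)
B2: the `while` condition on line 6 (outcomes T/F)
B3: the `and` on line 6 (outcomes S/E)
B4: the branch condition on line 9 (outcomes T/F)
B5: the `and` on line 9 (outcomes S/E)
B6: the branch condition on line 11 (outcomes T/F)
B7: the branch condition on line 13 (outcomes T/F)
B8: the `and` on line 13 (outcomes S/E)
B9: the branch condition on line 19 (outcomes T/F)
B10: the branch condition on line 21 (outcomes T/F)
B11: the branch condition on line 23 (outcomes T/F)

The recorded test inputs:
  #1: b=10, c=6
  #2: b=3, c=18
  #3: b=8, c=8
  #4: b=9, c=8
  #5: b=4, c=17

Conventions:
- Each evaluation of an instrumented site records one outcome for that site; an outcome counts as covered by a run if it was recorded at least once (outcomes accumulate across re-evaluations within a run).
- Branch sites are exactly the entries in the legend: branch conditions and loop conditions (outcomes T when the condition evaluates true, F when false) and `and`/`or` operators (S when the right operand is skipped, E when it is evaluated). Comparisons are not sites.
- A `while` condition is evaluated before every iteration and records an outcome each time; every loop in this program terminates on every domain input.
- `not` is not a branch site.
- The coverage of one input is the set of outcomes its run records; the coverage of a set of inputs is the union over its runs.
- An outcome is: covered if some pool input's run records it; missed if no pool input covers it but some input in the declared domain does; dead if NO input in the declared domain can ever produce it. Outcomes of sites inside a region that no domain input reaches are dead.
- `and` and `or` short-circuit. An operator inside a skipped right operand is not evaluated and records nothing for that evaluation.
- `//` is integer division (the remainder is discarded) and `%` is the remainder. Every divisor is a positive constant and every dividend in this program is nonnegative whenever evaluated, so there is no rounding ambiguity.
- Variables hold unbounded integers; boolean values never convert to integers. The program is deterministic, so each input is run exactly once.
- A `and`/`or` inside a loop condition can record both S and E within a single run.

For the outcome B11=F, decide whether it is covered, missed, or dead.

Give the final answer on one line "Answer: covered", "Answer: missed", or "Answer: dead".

no pool input records B11=F
but domain input (b=7, c=16) does record it -> reachable, so missed

Answer: missed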